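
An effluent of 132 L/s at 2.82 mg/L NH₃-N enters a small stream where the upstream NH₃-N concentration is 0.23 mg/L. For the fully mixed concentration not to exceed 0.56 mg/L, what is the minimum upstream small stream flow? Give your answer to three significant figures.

Set C_mix = 0.56: (Q·0.2300 + 132.0·2.820) / (Q + 132.0) = 0.56
→ Q = 132.0·(2.820 − 0.56)/(0.56 − 0.2300) = 904.0 L/s.

904 L/s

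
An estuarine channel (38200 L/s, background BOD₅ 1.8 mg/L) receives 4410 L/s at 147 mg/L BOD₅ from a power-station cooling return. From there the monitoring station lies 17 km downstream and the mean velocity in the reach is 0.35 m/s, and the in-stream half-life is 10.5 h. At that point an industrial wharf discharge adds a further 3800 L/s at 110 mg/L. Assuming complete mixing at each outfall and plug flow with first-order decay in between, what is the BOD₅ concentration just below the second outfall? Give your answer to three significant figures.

15.3 mg/L

Mass balance: C = (38200·1.800 + 4410·147.0) / 42610 = 717000/42610 = 16.83 mg/L; combined flow 42610 L/s.
Travel time t = 17·1000 / 0.35 = 48570 s = 13.49 h.
Half-life 10.5 h → k = ln 2 / 10.5 = 0.06601 h⁻¹ = 1.584 d⁻¹.
First-order decay: C = 16.83·exp(−k·t) = 16.83·0.4104 = 6.906 mg/L.
Second outfall: C = (42610·6.906 + 3800·110.0)/46410 = 15.35 mg/L.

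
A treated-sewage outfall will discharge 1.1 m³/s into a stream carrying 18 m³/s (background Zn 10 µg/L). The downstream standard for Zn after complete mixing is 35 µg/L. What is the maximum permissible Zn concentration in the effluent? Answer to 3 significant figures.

444 µg/L

At the limit, (Qr·Cr + Qe·Cₑ)/(Qr + Qe) = 35:
Cₑ = (19.10·35 − 18.00·10.00) / 1.100 = 444.1 µg/L.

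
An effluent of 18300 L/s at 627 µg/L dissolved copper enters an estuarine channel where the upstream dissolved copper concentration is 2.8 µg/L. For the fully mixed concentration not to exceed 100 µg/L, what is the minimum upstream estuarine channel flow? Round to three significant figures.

Set C_mix = 100: (Q·2.800 + 18300·627.0) / (Q + 18300) = 100
→ Q = 18300·(627.0 − 100)/(100 − 2.800) = 99220 L/s.

99200 L/s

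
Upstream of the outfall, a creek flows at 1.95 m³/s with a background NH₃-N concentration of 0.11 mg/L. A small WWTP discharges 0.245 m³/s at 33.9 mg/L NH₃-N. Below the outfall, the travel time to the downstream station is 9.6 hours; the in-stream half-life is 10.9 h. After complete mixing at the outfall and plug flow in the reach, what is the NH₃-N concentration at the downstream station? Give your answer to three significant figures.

Mixed concentration C = ΣQC/ΣQ = (1.950·0.1100 + 0.2450·33.90) / 2.195 = 8.520/2.195 = 3.882 mg/L.
Half-life 10.9 h → k = ln 2 / 10.9 = 0.06359 h⁻¹ = 1.526 d⁻¹.
After decay, C = 3.882 × e^(−kt) = 3.882 × 0.5431 = 2.108 mg/L.

2.11 mg/L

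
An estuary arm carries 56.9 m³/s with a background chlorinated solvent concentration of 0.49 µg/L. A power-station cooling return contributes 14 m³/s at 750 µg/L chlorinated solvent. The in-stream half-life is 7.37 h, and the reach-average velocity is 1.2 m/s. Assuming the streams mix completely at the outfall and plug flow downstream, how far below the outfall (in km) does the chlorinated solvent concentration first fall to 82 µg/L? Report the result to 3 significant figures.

27.3 km

Conservation of mass: C = (56.90·0.4900 + 14.00·750.0) / 70.90 = 10530/70.90 = 148.5 µg/L.
Half-life 7.37 h → k = ln 2 / 7.37 = 0.09405 h⁻¹ = 2.257 d⁻¹.
Set 148.5·exp(−k·t) = 82 → t = ln(148.5/82)/k = 22730 s = 6.314 h.
Distance = v·t = 1.2·22730 = 27270 m = 27.27 km.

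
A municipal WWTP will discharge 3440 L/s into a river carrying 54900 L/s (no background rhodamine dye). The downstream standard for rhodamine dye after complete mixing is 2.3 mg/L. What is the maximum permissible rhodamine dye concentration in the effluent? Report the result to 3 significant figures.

39.0 mg/L

At the limit, (Qr·Cr + Qe·Cₑ)/(Qr + Qe) = 2.3:
Cₑ = (58340·2.3 − 54900·0) / 3440 = 39.01 mg/L.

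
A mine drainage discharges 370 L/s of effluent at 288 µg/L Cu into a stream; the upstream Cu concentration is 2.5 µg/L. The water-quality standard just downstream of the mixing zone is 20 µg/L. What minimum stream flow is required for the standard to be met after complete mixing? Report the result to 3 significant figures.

Set C_mix = 20: (Q·2.500 + 370.0·288.0) / (Q + 370.0) = 20
→ Q = 370.0·(288.0 − 20)/(20 − 2.500) = 5666 L/s.

5670 L/s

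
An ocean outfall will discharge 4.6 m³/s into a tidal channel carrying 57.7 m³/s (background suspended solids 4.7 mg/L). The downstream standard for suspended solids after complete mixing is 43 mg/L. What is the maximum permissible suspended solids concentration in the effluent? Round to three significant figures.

523 mg/L

At the limit, (Qr·Cr + Qe·Cₑ)/(Qr + Qe) = 43:
Cₑ = (62.30·43 − 57.70·4.700) / 4.600 = 523.4 mg/L.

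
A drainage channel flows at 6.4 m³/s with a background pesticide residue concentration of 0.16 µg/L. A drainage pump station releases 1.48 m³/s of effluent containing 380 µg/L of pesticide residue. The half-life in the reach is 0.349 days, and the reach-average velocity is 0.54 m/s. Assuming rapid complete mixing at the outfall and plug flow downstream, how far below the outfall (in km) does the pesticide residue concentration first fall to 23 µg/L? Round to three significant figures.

26.6 km

After mixing, C = (6.400·0.1600 + 1.480·380.0) / 7.880 = 563.4/7.880 = 71.50 µg/L.
Half-life 0.349 d → k = ln 2 / 0.349 = 1.986 d⁻¹.
Set 71.50·exp(−k·t) = 23 → t = ln(71.50/23)/k = 49340 s = 13.71 h.
Distance = v·t = 0.54·49340 = 26640 m = 26.64 km.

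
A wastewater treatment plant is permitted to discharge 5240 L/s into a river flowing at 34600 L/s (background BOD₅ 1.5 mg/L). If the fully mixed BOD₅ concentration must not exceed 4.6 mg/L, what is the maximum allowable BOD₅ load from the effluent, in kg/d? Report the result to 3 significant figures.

11300 kg/d

Mass balance at the limit: 34600·1.500 + 5240·Cₑ = 39840·4.6 → Cₑ = 25.07 mg/L.
5240 L/s = 5.240 m³/s. Load = 5.240 m³/s × 25.07 g/m³ × 86 400 s/d = 11350 kg/d.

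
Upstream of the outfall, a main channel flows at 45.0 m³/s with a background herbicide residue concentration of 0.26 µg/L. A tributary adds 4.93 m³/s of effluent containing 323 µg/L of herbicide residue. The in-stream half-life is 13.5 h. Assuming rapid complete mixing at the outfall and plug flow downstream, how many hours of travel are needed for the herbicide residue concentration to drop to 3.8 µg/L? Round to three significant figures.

41.6 h

Mass balance: C = (45.00·0.2600 + 4.930·323.0) / 49.93 = 1604/49.93 = 32.13 µg/L.
Half-life 13.5 h → k = ln 2 / 13.5 = 0.05134 h⁻¹ = 1.232 d⁻¹.
32.13·exp(−k·t) = 3.8 → t = ln(32.13/3.8)/k = 149700 s = 41.58 h.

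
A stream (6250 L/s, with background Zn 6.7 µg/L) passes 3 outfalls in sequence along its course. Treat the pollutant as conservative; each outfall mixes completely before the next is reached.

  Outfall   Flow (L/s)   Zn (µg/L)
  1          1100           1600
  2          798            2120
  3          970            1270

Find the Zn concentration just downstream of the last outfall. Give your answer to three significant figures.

518 µg/L

After outfall 1: Q = 6250 + 1100 = 7350 L/s; C = (6250·6.700 + 1100·1600)/7350 = 245.2 µg/L.
After outfall 2: Q = 7350 + 798.0 = 8148 L/s; C = (7350·245.2 + 798.0·2120)/8148 = 428.8 µg/L.
After outfall 3: Q = 8148 + 970.0 = 9118 L/s; C = (8148·428.8 + 970.0·1270)/9118 = 518.3 µg/L.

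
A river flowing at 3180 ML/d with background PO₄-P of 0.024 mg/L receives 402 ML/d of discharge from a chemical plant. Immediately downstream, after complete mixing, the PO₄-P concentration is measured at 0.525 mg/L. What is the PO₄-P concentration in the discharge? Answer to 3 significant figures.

4.49 mg/L

Mass balance: 3180·0.02400 + 402.0·Cₑ = 3582·0.5250
→ Cₑ = (3582·0.5250 − 3180·0.02400) / 402.0 = 4.488 mg/L.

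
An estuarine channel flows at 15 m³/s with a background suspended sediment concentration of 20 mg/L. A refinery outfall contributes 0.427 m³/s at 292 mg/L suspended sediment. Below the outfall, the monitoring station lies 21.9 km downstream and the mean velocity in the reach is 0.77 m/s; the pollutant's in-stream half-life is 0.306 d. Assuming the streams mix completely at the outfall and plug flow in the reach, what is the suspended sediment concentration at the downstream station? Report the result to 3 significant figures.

After mixing, C = (15.00·20.00 + 0.4270·292.0) / 15.43 = 424.7/15.43 = 27.53 mg/L.
Travel time t = 21.9·1000 / 0.77 = 28440 s = 7.900 h.
Half-life 0.306 d → k = ln 2 / 0.306 = 2.265 d⁻¹.
Applying C = C₀e^(−kt): 27.53 × 0.4744 = 13.06 mg/L.

13.1 mg/L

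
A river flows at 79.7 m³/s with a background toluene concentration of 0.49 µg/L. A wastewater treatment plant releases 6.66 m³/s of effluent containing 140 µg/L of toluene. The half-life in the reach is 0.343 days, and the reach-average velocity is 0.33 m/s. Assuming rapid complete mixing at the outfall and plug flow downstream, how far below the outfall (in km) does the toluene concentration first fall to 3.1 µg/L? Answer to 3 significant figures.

Flow-weighted average: C = (79.70·0.4900 + 6.660·140.0) / 86.36 = 971.5/86.36 = 11.25 µg/L.
Half-life 0.343 d → k = ln 2 / 0.343 = 2.021 d⁻¹.
Set 11.25·exp(−k·t) = 3.1 → t = ln(11.25/3.1)/k = 55100 s = 15.31 h.
Distance = v·t = 0.33·55100 = 18180 m = 18.18 km.

18.2 km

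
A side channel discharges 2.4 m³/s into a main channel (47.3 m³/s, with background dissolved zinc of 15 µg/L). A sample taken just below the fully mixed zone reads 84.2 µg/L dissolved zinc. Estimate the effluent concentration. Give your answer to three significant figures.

Mass balance: 47.30·15.00 + 2.400·Cₑ = 49.70·84.20
→ Cₑ = (49.70·84.20 − 47.30·15.00) / 2.400 = 1448 µg/L.

1450 µg/L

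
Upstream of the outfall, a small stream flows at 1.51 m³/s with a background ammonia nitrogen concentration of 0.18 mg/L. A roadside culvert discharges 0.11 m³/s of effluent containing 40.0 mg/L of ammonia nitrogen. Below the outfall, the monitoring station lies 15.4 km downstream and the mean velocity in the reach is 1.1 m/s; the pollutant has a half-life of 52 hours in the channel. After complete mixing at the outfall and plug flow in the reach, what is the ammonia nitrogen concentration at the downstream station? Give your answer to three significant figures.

Flow-weighted average: C = (1.510·0.1800 + 0.1100·40.00) / 1.620 = 4.672/1.620 = 2.884 mg/L.
Travel time t = 15.4·1000 / 1.1 = 14000 s = 3.889 h.
Half-life 52 h → k = ln 2 / 52 = 0.01333 h⁻¹ = 0.3199 d⁻¹.
Applying C = C₀e^(−kt): 2.884 × 0.9495 = 2.738 mg/L.

2.74 mg/L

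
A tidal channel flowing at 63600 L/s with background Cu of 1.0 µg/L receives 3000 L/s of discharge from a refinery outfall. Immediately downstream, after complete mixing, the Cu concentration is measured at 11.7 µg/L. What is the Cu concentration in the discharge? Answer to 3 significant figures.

Mass balance: 63600·1.000 + 3000·Cₑ = 66600·11.70
→ Cₑ = (66600·11.70 − 63600·1.000) / 3000 = 238.5 µg/L.

239 µg/L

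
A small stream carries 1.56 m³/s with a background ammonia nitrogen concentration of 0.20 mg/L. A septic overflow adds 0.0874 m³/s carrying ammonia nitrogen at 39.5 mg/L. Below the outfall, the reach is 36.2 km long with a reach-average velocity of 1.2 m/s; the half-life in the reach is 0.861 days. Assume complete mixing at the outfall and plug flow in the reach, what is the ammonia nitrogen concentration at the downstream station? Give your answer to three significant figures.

1.73 mg/L

After mixing, C = (1.560·0.2000 + 0.08740·39.50) / 1.647 = 3.764/1.647 = 2.285 mg/L.
Travel time t = 36.2·1000 / 1.2 = 30170 s = 8.380 h.
Half-life 0.861 d → k = ln 2 / 0.861 = 0.8050 d⁻¹.
Decay over the reach: 2.285·exp(−kt) = 2.285·0.7550 = 1.725 mg/L.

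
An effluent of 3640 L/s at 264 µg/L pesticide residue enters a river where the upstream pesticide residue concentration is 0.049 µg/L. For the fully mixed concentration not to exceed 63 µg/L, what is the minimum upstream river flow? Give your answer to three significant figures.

11600 L/s

Set C_mix = 63: (Q·0.04900 + 3640·264.0) / (Q + 3640) = 63
→ Q = 3640·(264.0 − 63)/(63 − 0.04900) = 11620 L/s.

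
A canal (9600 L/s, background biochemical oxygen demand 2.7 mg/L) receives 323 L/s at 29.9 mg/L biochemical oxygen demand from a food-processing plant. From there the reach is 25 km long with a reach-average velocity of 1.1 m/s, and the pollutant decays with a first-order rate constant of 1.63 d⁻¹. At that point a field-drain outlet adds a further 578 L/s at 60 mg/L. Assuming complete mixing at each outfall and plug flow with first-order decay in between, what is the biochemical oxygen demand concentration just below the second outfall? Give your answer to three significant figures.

Flow-weighted average: C = (9600·2.700 + 323.0·29.90) / 9923 = 35580/9923 = 3.585 mg/L; combined flow 9923 L/s.
Travel time t = 25·1000 / 1.1 = 22730 s = 6.313 h.
After decay, C = 3.585 × e^(−kt) = 3.585 × 0.6513 = 2.335 mg/L.
Second outfall: C = (9923·2.335 + 578.0·60.00)/10500 = 5.509 mg/L.

5.51 mg/L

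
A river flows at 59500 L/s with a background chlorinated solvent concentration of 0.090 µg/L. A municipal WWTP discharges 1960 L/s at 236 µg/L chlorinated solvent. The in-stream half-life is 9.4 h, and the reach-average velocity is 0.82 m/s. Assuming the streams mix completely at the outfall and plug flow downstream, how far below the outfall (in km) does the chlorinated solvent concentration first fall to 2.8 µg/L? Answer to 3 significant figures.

Mixed concentration C = ΣQC/ΣQ = (59500·0.09000 + 1960·236.0) / 61460 = 467900/61460 = 7.613 µg/L.
Half-life 9.4 h → k = ln 2 / 9.4 = 0.07374 h⁻¹ = 1.770 d⁻¹.
Set 7.613·exp(−k·t) = 2.8 → t = ln(7.613/2.8)/k = 48830 s = 13.57 h.
Distance = v·t = 0.82·48830 = 40040 m = 40.04 km.

40.0 km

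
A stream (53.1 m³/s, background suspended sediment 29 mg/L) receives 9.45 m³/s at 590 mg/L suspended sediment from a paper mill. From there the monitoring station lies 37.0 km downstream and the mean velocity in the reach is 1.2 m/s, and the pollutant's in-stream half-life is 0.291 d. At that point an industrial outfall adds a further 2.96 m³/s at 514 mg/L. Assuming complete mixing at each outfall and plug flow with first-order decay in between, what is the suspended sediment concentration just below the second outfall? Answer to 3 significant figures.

69.6 mg/L

Mass balance: C = (53.10·29.00 + 9.450·590.0) / 62.55 = 7115/62.55 = 113.8 mg/L; combined flow 62.55 m³/s.
Travel time t = 37.0·1000 / 1.2 = 30830 s = 8.565 h.
Half-life 0.291 d → k = ln 2 / 0.291 = 2.382 d⁻¹.
After decay, C = 113.8 × e^(−kt) = 113.8 × 0.4274 = 48.62 mg/L.
Second outfall: C = (62.55·48.62 + 2.960·514.0)/65.51 = 69.65 mg/L.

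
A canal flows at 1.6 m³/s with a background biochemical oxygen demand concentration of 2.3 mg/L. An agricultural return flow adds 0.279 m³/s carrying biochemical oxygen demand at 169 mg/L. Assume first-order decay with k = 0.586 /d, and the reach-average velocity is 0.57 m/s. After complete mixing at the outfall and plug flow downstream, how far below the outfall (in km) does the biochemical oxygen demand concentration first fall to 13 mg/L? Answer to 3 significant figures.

Mass balance: C = (1.600·2.300 + 0.2790·169.0) / 1.879 = 50.83/1.879 = 27.05 mg/L.
Set 27.05·exp(−k·t) = 13 → t = ln(27.05/13)/k = 108000 s = 30.01 h.
Distance = v·t = 0.57·108000 = 61590 m = 61.59 km.

61.6 km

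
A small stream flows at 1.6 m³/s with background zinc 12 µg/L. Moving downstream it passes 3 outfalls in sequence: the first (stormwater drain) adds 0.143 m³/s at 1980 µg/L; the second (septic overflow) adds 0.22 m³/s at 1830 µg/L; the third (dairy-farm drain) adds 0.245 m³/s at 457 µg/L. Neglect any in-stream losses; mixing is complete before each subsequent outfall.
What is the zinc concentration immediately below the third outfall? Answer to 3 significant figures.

370 µg/L

After outfall 1: Q = 1.600 + 0.1430 = 1.743 m³/s; C = (1.600·12.00 + 0.1430·1980)/1.743 = 173.5 µg/L.
After outfall 2: Q = 1.743 + 0.2200 = 1.963 m³/s; C = (1.743·173.5 + 0.2200·1830)/1.963 = 359.1 µg/L.
After outfall 3: Q = 1.963 + 0.2450 = 2.208 m³/s; C = (1.963·359.1 + 0.2450·457.0)/2.208 = 370.0 µg/L.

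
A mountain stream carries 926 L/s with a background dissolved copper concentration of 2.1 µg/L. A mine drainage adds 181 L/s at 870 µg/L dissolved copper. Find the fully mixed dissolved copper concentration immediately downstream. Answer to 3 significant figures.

Flow-weighted average: C = (926.0·2.100 + 181.0·870.0) / 1107 = 159400/1107 = 144.0 µg/L.

144 µg/L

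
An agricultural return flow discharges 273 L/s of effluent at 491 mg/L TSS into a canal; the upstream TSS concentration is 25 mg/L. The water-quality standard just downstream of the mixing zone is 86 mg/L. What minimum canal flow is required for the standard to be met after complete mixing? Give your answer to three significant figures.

Set C_mix = 86: (Q·25.00 + 273.0·491.0) / (Q + 273.0) = 86
→ Q = 273.0·(491.0 − 86)/(86 − 25.00) = 1813 L/s.

1810 L/s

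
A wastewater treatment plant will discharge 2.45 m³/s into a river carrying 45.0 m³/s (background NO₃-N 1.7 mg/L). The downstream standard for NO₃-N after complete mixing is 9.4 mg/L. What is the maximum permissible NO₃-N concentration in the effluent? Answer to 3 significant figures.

151 mg/L

At the limit, (Qr·Cr + Qe·Cₑ)/(Qr + Qe) = 9.4:
Cₑ = (47.45·9.4 − 45.00·1.700) / 2.450 = 150.8 mg/L.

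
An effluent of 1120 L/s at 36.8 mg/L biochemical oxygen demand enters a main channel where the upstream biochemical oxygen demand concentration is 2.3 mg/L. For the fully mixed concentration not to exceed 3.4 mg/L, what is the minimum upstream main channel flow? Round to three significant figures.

34000 L/s

Set C_mix = 3.4: (Q·2.300 + 1120·36.80) / (Q + 1120) = 3.4
→ Q = 1120·(36.80 − 3.4)/(3.4 − 2.300) = 34010 L/s.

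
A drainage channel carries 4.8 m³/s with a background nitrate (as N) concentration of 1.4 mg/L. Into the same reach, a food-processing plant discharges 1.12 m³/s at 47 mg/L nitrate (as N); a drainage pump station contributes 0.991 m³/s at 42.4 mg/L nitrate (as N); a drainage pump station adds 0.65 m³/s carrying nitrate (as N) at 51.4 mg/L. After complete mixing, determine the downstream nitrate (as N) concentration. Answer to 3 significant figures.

Flow-weighted average: C = (4.800·1.400 + 1.120·47.00 + 0.9910·42.40 + 0.6500·51.40) / 7.561 = 134.8/7.561 = 17.83 mg/L.

17.8 mg/L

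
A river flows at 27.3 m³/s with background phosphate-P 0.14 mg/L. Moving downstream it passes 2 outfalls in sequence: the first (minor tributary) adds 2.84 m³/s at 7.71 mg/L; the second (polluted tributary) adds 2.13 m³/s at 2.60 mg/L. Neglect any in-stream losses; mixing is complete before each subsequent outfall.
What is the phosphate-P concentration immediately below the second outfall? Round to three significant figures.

0.969 mg/L

Below outfall 1: Q → 30.14 m³/s, C = (27.30·0.1400 + 2.840·7.710)/30.14 = 0.8533 mg/L.
Below outfall 2: Q → 32.27 m³/s, C = (30.14·0.8533 + 2.130·2.600)/32.27 = 0.9686 mg/L.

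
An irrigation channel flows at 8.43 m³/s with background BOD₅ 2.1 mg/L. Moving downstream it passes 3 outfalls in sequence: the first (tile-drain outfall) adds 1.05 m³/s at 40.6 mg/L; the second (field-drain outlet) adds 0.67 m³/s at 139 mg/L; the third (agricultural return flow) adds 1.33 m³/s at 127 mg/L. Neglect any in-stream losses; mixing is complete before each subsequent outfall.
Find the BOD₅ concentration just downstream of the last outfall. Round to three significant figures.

Below outfall 1: Q → 9.480 m³/s, C = (8.430·2.100 + 1.050·40.60)/9.480 = 6.364 mg/L.
Below outfall 2: Q → 10.15 m³/s, C = (9.480·6.364 + 0.6700·139.0)/10.15 = 15.12 mg/L.
Below outfall 3: Q → 11.48 m³/s, C = (10.15·15.12 + 1.330·127.0)/11.48 = 28.08 mg/L.

28.1 mg/L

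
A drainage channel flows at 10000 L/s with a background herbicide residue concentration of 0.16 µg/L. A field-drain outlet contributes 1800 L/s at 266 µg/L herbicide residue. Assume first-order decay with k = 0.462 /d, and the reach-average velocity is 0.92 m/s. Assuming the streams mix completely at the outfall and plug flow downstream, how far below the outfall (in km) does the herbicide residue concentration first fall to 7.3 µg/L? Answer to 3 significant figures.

Mixed concentration C = ΣQC/ΣQ = (10000·0.1600 + 1800·266.0) / 11800 = 480400/11800 = 40.71 µg/L.
Set 40.71·exp(−k·t) = 7.3 → t = ln(40.71/7.3)/k = 321400 s = 89.28 h.
Distance = v·t = 0.92·321400 = 295700 m = 295.7 km.

296 km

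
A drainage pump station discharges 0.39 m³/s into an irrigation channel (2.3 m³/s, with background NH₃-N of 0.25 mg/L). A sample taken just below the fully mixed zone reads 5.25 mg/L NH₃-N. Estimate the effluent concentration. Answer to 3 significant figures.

34.7 mg/L

Mass balance: 2.300·0.2500 + 0.3900·Cₑ = 2.690·5.250
→ Cₑ = (2.690·5.250 − 2.300·0.2500) / 0.3900 = 34.74 mg/L.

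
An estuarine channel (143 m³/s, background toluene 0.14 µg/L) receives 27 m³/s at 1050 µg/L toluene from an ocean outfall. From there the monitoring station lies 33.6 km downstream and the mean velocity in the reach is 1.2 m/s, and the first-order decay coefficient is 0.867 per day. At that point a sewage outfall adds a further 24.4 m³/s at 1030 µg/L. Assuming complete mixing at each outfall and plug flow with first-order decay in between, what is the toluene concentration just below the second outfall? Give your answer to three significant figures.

239 µg/L

Conservation of mass: C = (143.0·0.1400 + 27.00·1050) / 170.0 = 28370/170.0 = 166.9 µg/L; combined flow 170.0 m³/s.
Travel time t = 33.6·1000 / 1.2 = 28000 s = 7.778 h.
After decay, C = 166.9 × e^(−kt) = 166.9 × 0.7550 = 126.0 µg/L.
Second outfall: C = (170.0·126.0 + 24.40·1030)/194.4 = 239.5 µg/L.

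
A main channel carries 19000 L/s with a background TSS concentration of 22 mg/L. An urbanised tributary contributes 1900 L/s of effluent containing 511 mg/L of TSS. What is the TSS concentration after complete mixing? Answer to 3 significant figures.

66.5 mg/L

Mixed concentration C = ΣQC/ΣQ = (19000·22.00 + 1900·511.0) / 20900 = 1389000/20900 = 66.45 mg/L.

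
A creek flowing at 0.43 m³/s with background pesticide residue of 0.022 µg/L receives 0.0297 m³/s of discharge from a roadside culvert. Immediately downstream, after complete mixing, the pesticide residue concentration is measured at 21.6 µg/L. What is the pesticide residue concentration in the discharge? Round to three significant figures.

Mass balance: 0.4300·0.02200 + 0.02970·Cₑ = 0.4597·21.60
→ Cₑ = (0.4597·21.60 − 0.4300·0.02200) / 0.02970 = 334.0 µg/L.

334 µg/L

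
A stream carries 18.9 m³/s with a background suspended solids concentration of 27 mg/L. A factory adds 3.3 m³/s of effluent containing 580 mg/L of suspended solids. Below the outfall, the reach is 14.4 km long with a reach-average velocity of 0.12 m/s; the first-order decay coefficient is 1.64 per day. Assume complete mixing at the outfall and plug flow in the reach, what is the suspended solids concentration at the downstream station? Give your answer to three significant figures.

11.2 mg/L

Mixed concentration C = ΣQC/ΣQ = (18.90·27.00 + 3.300·580.0) / 22.20 = 2424/22.20 = 109.2 mg/L.
Travel time t = 14.4·1000 / 0.12 = 120000 s = 33.33 h.
Applying C = C₀e^(−kt): 109.2 × 0.1025 = 11.19 mg/L.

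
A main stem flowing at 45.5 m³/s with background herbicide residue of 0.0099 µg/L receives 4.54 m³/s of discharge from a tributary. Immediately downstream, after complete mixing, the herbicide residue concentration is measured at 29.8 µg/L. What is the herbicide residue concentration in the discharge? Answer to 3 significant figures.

Mass balance: 45.50·0.009900 + 4.540·Cₑ = 50.04·29.80
→ Cₑ = (50.04·29.80 − 45.50·0.009900) / 4.540 = 328.4 µg/L.

328 µg/L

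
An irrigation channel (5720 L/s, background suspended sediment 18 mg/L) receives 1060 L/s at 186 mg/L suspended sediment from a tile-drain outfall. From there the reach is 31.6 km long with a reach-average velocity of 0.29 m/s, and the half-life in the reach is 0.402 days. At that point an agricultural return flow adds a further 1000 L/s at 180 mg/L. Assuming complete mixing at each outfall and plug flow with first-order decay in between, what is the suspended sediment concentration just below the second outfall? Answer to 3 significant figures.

Mass balance: C = (5720·18.00 + 1060·186.0) / 6780 = 300100/6780 = 44.27 mg/L; combined flow 6780 L/s.
Travel time t = 31.6·1000 / 0.29 = 109000 s = 30.27 h.
Half-life 0.402 d → k = ln 2 / 0.402 = 1.724 d⁻¹.
First-order decay: C = 44.27·exp(−k·t) = 44.27·0.1137 = 5.031 mg/L.
Second outfall: C = (6780·5.031 + 1000·180.0)/7780 = 27.52 mg/L.

27.5 mg/L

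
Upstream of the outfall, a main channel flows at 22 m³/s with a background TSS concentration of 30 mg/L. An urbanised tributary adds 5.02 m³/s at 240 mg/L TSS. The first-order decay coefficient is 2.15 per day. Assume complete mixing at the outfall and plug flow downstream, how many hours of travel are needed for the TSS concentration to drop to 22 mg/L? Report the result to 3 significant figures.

12.8 h

After mixing, C = (22.00·30.00 + 5.020·240.0) / 27.02 = 1865/27.02 = 69.02 mg/L.
69.02·exp(−k·t) = 22 → t = ln(69.02/22)/k = 45940 s = 12.76 h.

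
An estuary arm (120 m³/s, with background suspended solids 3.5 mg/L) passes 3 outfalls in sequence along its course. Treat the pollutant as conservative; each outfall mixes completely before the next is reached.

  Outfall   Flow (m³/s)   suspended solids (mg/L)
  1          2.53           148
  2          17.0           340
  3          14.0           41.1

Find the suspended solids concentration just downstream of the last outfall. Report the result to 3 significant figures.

Outfall 1: combined Q = 122.5 m³/s; C = (120.0·3.500 + 2.530·148.0)/122.5 = 6.484 mg/L.
Outfall 2: combined Q = 139.5 m³/s; C = (122.5·6.484 + 17.00·340.0)/139.5 = 47.12 mg/L.
Outfall 3: combined Q = 153.5 m³/s; C = (139.5·47.12 + 14.00·41.10)/153.5 = 46.57 mg/L.

46.6 mg/L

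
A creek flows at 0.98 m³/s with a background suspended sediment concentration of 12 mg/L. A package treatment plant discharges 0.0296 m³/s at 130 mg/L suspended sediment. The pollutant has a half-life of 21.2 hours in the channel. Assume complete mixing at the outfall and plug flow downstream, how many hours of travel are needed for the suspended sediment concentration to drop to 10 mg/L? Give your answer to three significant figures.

Mass balance: C = (0.9800·12.00 + 0.02960·130.0) / 1.010 = 15.61/1.010 = 15.46 mg/L.
Half-life 21.2 h → k = ln 2 / 21.2 = 0.03270 h⁻¹ = 0.7847 d⁻¹.
15.46·exp(−k·t) = 10 → t = ln(15.46/10)/k = 47970 s = 13.32 h.

13.3 h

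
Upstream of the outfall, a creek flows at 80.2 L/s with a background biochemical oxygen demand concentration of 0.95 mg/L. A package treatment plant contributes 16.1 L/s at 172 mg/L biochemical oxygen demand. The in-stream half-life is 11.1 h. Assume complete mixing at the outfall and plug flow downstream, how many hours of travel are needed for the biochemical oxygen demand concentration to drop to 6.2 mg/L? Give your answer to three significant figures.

25.0 h

After mixing, C = (80.20·0.9500 + 16.10·172.0) / 96.30 = 2845/96.30 = 29.55 mg/L.
Half-life 11.1 h → k = ln 2 / 11.1 = 0.06245 h⁻¹ = 1.499 d⁻¹.
29.55·exp(−k·t) = 6.2 → t = ln(29.55/6.2)/k = 90020 s = 25.00 h.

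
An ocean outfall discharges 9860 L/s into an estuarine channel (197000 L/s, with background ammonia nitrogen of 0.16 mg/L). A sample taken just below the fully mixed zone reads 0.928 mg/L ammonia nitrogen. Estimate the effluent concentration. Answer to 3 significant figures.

Mass balance: 197000·0.1600 + 9860·Cₑ = 206900·0.9280
→ Cₑ = (206900·0.9280 − 197000·0.1600) / 9860 = 16.27 mg/L.

16.3 mg/L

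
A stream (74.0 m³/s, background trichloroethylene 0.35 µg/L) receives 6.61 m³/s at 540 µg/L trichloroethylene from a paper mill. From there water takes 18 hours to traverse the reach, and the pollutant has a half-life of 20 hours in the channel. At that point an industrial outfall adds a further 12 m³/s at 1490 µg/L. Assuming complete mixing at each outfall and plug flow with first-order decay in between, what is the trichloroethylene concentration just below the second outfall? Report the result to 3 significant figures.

Conservation of mass: C = (74.00·0.3500 + 6.610·540.0) / 80.61 = 3595/80.61 = 44.60 µg/L; combined flow 80.61 m³/s.
Half-life 20 h → k = ln 2 / 20 = 0.03466 h⁻¹ = 0.8318 d⁻¹.
First-order decay: C = 44.60·exp(−k·t) = 44.60·0.5359 = 23.90 µg/L.
Second outfall: C = (80.61·23.90 + 12.00·1490)/92.61 = 213.9 µg/L.

214 µg/L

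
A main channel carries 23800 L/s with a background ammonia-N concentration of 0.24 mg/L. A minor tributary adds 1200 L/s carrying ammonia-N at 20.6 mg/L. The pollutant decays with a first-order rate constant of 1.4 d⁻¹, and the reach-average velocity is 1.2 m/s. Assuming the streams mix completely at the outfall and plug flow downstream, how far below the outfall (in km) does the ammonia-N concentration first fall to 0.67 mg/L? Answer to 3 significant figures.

Flow-weighted average: C = (23800·0.2400 + 1200·20.60) / 25000 = 30430/25000 = 1.217 mg/L.
Set 1.217·exp(−k·t) = 0.67 → t = ln(1.217/0.67)/k = 36850 s = 10.24 h.
Distance = v·t = 1.2·36850 = 44220 m = 44.22 km.

44.2 km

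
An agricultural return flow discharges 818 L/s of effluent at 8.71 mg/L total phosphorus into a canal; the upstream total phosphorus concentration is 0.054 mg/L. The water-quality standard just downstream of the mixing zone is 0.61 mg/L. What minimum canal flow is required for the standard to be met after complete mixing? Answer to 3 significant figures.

11900 L/s

Set C_mix = 0.61: (Q·0.05400 + 818.0·8.710) / (Q + 818.0) = 0.61
→ Q = 818.0·(8.710 − 0.61)/(0.61 − 0.05400) = 11920 L/s.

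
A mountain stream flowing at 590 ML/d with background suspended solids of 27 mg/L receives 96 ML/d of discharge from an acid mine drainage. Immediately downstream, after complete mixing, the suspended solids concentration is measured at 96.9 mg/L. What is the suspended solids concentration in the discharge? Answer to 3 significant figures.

526 mg/L

Mass balance: 590.0·27.00 + 96.00·Cₑ = 686.0·96.90
→ Cₑ = (686.0·96.90 − 590.0·27.00) / 96.00 = 526.5 mg/L.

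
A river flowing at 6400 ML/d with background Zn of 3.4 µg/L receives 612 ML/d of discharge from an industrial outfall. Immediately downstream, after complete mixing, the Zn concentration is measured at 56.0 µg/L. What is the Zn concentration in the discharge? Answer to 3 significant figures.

Mass balance: 6400·3.400 + 612.0·Cₑ = 7012·56.00
→ Cₑ = (7012·56.00 − 6400·3.400) / 612.0 = 606.1 µg/L.

606 µg/L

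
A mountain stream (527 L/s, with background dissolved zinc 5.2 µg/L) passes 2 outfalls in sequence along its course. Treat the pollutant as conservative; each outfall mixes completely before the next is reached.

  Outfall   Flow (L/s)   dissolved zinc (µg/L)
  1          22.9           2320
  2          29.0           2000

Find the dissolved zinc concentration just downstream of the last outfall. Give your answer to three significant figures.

Outfall 1: combined Q = 549.9 L/s; C = (527.0·5.200 + 22.90·2320)/549.9 = 101.6 µg/L.
Outfall 2: combined Q = 578.9 L/s; C = (549.9·101.6 + 29.00·2000)/578.9 = 196.7 µg/L.

197 µg/L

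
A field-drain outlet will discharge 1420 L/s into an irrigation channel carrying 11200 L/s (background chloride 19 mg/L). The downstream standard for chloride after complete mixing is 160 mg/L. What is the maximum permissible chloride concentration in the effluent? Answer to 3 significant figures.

At the limit, (Qr·Cr + Qe·Cₑ)/(Qr + Qe) = 160:
Cₑ = (12620·160 − 11200·19.00) / 1420 = 1272 mg/L.

1270 mg/L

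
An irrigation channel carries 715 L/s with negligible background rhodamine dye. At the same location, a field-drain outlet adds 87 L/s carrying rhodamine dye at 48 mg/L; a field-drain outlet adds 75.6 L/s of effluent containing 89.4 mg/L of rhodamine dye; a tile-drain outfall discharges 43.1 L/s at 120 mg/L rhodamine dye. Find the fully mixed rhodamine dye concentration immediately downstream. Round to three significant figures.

17.5 mg/L

Mass balance: C = (715.0·0 + 87.00·48.00 + 75.60·89.40 + 43.10·120.0) / 920.7 = 16110/920.7 = 17.49 mg/L.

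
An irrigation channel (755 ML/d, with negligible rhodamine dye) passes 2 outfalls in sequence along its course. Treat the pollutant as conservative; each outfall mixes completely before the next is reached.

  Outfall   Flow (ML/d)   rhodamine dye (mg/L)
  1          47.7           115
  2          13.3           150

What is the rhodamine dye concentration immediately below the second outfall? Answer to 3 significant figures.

After outfall 1: Q = 755.0 + 47.70 = 802.7 ML/d; C = (755.0·0 + 47.70·115.0)/802.7 = 6.834 mg/L.
After outfall 2: Q = 802.7 + 13.30 = 816.0 ML/d; C = (802.7·6.834 + 13.30·150.0)/816.0 = 9.167 mg/L.

9.17 mg/L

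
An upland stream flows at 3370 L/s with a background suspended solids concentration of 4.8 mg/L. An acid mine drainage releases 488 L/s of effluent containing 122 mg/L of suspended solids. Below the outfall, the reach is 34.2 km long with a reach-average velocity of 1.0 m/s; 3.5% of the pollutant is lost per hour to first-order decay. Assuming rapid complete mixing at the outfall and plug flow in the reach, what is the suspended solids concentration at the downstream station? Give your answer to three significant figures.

Mixed concentration C = ΣQC/ΣQ = (3370·4.800 + 488.0·122.0) / 3858 = 75710/3858 = 19.62 mg/L.
Travel time t = 34.2·1000 / 1.0 = 34200 s = 9.500 h.
3.5%/h lost → k = −ln(1 − 0.035) = 0.03563 h⁻¹.
After decay, C = 19.62 × e^(−kt) = 19.62 × 0.7129 = 13.99 mg/L.

14.0 mg/L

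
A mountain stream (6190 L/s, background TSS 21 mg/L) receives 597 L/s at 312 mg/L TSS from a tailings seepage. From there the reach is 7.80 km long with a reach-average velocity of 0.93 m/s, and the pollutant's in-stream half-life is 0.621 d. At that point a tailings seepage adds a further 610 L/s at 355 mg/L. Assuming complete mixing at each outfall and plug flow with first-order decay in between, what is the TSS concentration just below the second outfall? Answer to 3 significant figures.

Mass balance: C = (6190·21.00 + 597.0·312.0) / 6787 = 316300/6787 = 46.60 mg/L; combined flow 6787 L/s.
Travel time t = 7.80·1000 / 0.93 = 8387 s = 2.330 h.
Half-life 0.621 d → k = ln 2 / 0.621 = 1.116 d⁻¹.
First-order decay: C = 46.60·exp(−k·t) = 46.60·0.8973 = 41.81 mg/L.
At the second outfall, C = (6787·41.81 + 610.0·355.0) / (6787 + 610.0) = 67.64 mg/L.

67.6 mg/L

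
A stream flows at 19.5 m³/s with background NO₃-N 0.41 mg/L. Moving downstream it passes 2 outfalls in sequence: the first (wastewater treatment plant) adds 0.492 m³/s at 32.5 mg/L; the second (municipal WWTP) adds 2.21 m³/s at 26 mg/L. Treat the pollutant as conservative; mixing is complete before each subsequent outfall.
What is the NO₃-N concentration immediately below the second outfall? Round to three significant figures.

3.67 mg/L

Below outfall 1: Q → 19.99 m³/s, C = (19.50·0.4100 + 0.4920·32.50)/19.99 = 1.200 mg/L.
Below outfall 2: Q → 22.20 m³/s, C = (19.99·1.200 + 2.210·26.00)/22.20 = 3.668 mg/L.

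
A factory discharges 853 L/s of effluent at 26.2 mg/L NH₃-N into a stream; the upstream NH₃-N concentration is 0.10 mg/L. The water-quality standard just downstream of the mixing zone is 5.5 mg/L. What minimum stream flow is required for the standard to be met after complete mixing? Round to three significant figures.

3270 L/s

Set C_mix = 5.5: (Q·0.1000 + 853.0·26.20) / (Q + 853.0) = 5.5
→ Q = 853.0·(26.20 − 5.5)/(5.5 − 0.1000) = 3270 L/s.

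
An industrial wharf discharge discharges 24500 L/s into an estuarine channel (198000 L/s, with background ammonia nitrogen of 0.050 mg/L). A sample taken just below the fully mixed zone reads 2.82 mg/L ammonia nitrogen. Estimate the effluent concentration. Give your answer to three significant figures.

25.2 mg/L

Mass balance: 198000·0.05000 + 24500·Cₑ = 222500·2.820
→ Cₑ = (222500·2.820 − 198000·0.05000) / 24500 = 25.21 mg/L.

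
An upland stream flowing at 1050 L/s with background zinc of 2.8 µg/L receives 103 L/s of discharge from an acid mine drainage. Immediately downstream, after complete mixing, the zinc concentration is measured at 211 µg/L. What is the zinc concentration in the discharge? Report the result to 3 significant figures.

Mass balance: 1050·2.800 + 103.0·Cₑ = 1153·211.0
→ Cₑ = (1153·211.0 − 1050·2.800) / 103.0 = 2333 µg/L.

2330 µg/L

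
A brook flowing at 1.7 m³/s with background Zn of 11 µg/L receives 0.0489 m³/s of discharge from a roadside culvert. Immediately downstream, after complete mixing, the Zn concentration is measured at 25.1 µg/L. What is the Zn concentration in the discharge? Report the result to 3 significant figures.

Mass balance: 1.700·11.00 + 0.04890·Cₑ = 1.749·25.10
→ Cₑ = (1.749·25.10 − 1.700·11.00) / 0.04890 = 515.3 µg/L.

515 µg/L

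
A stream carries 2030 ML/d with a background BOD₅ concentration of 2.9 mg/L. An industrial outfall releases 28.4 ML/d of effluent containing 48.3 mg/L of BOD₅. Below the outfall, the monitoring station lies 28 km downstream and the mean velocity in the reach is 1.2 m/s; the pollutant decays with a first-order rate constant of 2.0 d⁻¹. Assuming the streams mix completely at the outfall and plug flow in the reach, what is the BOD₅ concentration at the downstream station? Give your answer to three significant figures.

2.05 mg/L

Conservation of mass: C = (2030·2.900 + 28.40·48.30) / 2058 = 7259/2058 = 3.526 mg/L.
Travel time t = 28·1000 / 1.2 = 23330 s = 6.481 h.
Applying C = C₀e^(−kt): 3.526 × 0.5827 = 2.055 mg/L.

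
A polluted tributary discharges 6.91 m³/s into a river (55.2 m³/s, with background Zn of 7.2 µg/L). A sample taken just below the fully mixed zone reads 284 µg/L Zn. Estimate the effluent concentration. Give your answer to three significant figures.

Mass balance: 55.20·7.200 + 6.910·Cₑ = 62.11·284.0
→ Cₑ = (62.11·284.0 − 55.20·7.200) / 6.910 = 2495 µg/L.

2500 µg/L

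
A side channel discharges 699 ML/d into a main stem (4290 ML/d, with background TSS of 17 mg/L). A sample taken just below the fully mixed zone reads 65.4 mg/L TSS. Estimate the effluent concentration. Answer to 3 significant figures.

Mass balance: 4290·17.00 + 699.0·Cₑ = 4989·65.40
→ Cₑ = (4989·65.40 − 4290·17.00) / 699.0 = 362.4 mg/L.

362 mg/L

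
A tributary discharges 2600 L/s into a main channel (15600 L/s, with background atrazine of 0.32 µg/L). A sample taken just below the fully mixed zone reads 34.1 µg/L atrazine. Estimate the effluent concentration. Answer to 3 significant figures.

237 µg/L

Mass balance: 15600·0.3200 + 2600·Cₑ = 18200·34.10
→ Cₑ = (18200·34.10 − 15600·0.3200) / 2600 = 236.8 µg/L.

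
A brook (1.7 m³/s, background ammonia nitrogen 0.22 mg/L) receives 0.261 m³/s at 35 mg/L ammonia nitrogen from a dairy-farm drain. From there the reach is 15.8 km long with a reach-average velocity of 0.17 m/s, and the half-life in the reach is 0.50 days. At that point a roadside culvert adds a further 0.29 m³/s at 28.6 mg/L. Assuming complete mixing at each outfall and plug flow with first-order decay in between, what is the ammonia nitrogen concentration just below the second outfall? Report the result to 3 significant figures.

After mixing, C = (1.700·0.2200 + 0.2610·35.00) / 1.961 = 9.509/1.961 = 4.849 mg/L; combined flow 1.961 m³/s.
Travel time t = 15.8·1000 / 0.17 = 92940 s = 25.82 h.
Half-life 0.50 d → k = ln 2 / 0.50 = 1.386 d⁻¹.
First-order decay: C = 4.849·exp(−k·t) = 4.849·0.2251 = 1.091 mg/L.
At the second outfall, C = (1.961·1.091 + 0.2900·28.60) / (1.961 + 0.2900) = 4.635 mg/L.

4.64 mg/L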